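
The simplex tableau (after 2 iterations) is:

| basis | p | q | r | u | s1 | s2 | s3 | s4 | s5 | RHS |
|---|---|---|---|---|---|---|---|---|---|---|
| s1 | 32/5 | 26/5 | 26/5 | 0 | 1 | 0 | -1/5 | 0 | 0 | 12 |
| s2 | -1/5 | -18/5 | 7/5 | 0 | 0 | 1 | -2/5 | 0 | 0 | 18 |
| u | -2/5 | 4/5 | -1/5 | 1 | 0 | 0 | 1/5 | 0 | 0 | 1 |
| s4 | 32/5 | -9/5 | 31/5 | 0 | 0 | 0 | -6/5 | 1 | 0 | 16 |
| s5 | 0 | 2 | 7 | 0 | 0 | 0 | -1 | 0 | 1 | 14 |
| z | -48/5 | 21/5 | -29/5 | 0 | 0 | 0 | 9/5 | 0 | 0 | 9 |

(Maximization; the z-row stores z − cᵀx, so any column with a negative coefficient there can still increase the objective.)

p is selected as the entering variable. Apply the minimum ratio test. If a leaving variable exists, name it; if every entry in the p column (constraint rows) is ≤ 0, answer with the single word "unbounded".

Ratios: row 1 (s1): 12/(32/5) = 15/8; row 2 (s2): entry -1/5 ≤ 0, skip; row 3 (u): entry -2/5 ≤ 0, skip; row 4 (s4): 16/(32/5) = 5/2; row 5 (s5): entry 0 ≤ 0, skip.
Minimum ratio is in the s1 row, so s1 leaves.

s1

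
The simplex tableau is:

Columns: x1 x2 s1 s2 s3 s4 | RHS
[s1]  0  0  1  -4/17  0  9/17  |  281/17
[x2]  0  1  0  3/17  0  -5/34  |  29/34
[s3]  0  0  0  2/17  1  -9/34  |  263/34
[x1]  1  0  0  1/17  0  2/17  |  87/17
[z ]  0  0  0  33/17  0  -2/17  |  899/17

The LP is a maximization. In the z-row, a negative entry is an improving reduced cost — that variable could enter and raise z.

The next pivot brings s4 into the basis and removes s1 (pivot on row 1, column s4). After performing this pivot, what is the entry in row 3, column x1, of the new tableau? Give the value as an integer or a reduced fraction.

0

Pivot element is row 1, column s4: 9/17.
Normalize row 1: new (row 1, x1) = 0/(9/17) = 0.
row 3 ← row 3 − (-9/34)·(new row 1): 0 − (-9/34)·0 = 0.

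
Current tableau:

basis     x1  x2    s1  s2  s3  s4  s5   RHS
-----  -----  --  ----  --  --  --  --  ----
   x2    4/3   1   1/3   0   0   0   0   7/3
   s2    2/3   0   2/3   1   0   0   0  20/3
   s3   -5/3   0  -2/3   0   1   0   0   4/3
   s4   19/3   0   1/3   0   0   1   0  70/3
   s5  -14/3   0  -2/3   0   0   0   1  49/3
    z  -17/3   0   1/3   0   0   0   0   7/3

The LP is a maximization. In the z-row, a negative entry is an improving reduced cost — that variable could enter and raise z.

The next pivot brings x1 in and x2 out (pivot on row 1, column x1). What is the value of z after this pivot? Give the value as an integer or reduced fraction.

49/4

Minimum ratio for x1: (7/3)/(4/3) = 7/4.
z changes by −(z-row coeff of x1)·ratio = −(-17/3)·(7/4) = 119/12.
New z = 7/3 + (119/12) = 49/4.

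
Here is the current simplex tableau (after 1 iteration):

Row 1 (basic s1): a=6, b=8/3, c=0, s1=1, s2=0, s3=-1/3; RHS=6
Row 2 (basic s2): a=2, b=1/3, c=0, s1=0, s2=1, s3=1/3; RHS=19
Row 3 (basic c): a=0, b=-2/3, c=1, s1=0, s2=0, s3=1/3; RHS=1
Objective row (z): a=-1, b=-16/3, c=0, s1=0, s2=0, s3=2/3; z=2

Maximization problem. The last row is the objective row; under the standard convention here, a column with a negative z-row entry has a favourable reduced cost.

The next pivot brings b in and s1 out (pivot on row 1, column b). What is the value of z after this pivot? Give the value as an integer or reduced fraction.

14

Minimum ratio for b: 6/(8/3) = 9/4.
z changes by −(z-row coeff of b)·ratio = −(-16/3)·(9/4) = 12.
New z = 2 + 12 = 14.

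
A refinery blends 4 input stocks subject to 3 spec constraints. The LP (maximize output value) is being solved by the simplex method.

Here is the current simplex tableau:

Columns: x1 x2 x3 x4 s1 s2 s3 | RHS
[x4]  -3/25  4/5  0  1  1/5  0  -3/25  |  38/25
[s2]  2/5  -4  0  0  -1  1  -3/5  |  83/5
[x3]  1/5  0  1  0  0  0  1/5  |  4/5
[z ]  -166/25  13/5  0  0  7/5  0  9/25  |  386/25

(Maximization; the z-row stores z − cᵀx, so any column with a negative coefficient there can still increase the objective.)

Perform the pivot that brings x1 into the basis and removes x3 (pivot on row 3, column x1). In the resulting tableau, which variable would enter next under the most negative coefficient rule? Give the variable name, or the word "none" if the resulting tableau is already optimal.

Pivot element 1/5. New z-row = old z-row − (-166/25)·(row 3/(1/5)).
Updated z-row coefficients: x1: 0, x2: 13/5, x3: 166/5, x4: 0, s1: 7/5, s2: 0, s3: 7.
No coefficient is strictly negative; the tableau after this pivot is optimal.

none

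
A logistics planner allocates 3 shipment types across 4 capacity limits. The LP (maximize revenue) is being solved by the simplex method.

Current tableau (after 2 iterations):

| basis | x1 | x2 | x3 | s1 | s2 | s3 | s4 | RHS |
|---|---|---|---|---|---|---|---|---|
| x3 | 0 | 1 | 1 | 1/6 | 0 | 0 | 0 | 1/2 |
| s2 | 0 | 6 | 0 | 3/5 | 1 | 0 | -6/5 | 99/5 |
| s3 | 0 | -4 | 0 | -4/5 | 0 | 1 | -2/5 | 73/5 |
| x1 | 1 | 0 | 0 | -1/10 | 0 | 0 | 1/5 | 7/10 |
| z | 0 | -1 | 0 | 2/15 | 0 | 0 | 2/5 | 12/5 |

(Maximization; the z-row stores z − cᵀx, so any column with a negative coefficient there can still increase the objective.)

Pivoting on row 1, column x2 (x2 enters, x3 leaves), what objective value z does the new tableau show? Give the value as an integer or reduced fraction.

Minimum ratio for x2: (1/2)/1 = 1/2.
z changes by −(z-row coeff of x2)·ratio = −(-1)·(1/2) = 1/2.
New z = 12/5 + (1/2) = 29/10.

29/10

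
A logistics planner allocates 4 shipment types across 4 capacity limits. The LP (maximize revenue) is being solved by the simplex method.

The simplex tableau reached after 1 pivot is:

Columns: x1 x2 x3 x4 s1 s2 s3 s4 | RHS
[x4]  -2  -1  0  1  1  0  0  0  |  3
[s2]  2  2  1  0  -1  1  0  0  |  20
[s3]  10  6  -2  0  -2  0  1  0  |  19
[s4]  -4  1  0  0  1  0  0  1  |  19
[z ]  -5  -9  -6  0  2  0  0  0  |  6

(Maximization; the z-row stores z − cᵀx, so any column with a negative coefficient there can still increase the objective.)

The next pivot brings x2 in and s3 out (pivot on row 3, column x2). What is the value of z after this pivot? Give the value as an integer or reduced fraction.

Minimum ratio for x2: 19/6 = 19/6.
z changes by −(z-row coeff of x2)·ratio = −(-9)·(19/6) = 57/2.
New z = 6 + (57/2) = 69/2.

69/2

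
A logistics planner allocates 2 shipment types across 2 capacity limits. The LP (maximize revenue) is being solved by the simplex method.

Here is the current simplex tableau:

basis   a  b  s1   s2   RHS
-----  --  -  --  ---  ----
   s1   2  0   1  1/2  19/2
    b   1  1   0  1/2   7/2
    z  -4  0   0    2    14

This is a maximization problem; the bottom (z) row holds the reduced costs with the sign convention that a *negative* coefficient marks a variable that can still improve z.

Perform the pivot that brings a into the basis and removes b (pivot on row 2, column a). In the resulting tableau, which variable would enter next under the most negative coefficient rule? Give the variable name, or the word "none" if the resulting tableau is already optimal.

Pivot element 1. New z-row = old z-row − (-4)·(row 2/1).
Updated z-row coefficients: a: 0, b: 4, s1: 0, s2: 4.
No coefficient is strictly negative; the tableau after this pivot is optimal.

none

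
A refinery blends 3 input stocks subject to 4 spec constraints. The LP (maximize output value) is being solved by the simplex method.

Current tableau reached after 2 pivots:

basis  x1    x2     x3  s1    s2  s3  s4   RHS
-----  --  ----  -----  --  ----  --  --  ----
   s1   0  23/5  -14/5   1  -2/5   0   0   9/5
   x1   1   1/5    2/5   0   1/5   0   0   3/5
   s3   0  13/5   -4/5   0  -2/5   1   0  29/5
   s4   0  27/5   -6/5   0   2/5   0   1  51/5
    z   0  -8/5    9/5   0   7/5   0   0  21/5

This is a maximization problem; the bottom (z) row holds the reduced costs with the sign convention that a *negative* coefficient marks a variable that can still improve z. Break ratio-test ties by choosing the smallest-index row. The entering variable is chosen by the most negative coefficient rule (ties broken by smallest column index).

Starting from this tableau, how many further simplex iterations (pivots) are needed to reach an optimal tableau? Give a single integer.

1

pivot: x2 in, s1 out → z = 111/23
No improving column remains; optimal.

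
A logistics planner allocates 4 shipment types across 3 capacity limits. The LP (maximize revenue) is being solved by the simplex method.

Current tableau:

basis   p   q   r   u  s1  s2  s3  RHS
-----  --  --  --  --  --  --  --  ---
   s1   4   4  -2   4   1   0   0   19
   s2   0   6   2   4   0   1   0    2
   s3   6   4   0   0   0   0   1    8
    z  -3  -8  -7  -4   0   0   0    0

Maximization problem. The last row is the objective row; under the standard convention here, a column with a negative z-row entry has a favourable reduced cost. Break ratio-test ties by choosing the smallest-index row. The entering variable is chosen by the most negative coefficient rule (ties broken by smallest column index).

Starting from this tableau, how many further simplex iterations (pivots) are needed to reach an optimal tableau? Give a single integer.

pivot: q in, s2 out → z = 8/3
pivot: r in, q out → z = 7
pivot: p in, s3 out → z = 11
No improving column remains; optimal.

3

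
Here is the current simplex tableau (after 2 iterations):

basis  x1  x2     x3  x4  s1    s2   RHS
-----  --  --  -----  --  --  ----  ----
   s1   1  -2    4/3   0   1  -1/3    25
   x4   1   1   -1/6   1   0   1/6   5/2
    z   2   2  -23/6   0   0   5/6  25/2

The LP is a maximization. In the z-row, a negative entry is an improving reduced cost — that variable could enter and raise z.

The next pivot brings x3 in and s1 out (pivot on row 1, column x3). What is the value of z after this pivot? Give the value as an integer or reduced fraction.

Minimum ratio for x3: 25/(4/3) = 75/4.
z changes by −(z-row coeff of x3)·ratio = −(-23/6)·(75/4) = 575/8.
New z = 25/2 + (575/8) = 675/8.

675/8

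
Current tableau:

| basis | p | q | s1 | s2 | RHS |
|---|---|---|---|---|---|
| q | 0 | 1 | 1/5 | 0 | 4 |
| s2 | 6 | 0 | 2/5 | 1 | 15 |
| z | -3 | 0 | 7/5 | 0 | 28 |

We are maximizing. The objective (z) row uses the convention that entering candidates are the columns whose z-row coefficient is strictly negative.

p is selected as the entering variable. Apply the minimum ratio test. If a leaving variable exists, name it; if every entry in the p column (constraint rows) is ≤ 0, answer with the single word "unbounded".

s2

Ratios: row 1 (q): entry 0 ≤ 0, skip; row 2 (s2): 15/6 = 5/2.
Minimum ratio is in the s2 row, so s2 leaves.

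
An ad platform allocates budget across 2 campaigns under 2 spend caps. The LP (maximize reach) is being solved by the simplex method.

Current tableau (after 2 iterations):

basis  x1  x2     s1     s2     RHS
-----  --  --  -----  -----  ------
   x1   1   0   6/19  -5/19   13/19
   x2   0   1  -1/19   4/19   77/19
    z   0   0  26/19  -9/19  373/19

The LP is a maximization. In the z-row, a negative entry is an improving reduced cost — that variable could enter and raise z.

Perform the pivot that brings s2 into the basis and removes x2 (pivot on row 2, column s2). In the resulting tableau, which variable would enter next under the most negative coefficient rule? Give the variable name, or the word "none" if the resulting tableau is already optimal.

Pivot element 4/19. New z-row = old z-row − (-9/19)·(row 2/(4/19)).
Updated z-row coefficients: x1: 0, x2: 9/4, s1: 5/4, s2: 0.
No coefficient is strictly negative; the tableau after this pivot is optimal.

none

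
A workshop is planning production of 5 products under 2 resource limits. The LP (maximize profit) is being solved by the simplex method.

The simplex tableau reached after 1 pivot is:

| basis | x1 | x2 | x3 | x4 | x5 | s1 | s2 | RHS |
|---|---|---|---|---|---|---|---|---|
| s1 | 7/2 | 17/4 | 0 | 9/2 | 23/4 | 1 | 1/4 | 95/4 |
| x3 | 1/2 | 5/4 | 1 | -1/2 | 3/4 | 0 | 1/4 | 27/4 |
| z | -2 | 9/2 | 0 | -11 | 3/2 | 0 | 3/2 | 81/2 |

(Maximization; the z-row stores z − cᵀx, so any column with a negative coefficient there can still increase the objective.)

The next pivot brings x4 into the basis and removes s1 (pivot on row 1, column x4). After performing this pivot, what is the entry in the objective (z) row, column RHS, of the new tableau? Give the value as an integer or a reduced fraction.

Pivot element is row 1, column x4: 9/2.
Normalize row 1: new (row 1, RHS) = (95/4)/(9/2) = 95/18.
z-row ← z-row − (-11)·(new row 1): 81/2 − (-11)·(95/18) = 887/9.

887/9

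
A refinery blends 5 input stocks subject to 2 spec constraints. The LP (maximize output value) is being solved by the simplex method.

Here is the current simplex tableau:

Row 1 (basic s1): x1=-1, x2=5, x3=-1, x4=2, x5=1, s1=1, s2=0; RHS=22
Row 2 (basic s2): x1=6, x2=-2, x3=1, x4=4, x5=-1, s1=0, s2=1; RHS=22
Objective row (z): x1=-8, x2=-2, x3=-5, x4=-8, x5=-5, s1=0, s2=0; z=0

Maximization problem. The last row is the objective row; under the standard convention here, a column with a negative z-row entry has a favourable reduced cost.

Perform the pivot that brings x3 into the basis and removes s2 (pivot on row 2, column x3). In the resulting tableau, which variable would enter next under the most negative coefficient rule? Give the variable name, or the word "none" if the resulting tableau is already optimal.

Pivot element 1. New z-row = old z-row − (-5)·(row 2/1).
Updated z-row coefficients: x1: 22, x2: -12, x3: 0, x4: 12, x5: -10, s1: 0, s2: 5.
The most negative is -12 in column x2, so x2 would enter next.

x2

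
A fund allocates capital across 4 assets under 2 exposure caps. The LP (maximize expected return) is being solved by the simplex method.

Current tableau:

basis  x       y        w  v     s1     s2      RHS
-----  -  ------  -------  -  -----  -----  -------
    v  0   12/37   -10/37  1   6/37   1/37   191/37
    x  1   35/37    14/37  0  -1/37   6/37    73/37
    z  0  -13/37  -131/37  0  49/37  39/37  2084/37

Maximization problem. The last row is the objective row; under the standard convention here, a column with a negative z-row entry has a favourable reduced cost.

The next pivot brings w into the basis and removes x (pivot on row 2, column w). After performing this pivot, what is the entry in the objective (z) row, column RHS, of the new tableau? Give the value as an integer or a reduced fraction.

1047/14

Pivot element is row 2, column w: 14/37.
Normalize row 2: new (row 2, RHS) = (73/37)/(14/37) = 73/14.
z-row ← z-row − (-131/37)·(new row 2): 2084/37 − (-131/37)·(73/14) = 1047/14.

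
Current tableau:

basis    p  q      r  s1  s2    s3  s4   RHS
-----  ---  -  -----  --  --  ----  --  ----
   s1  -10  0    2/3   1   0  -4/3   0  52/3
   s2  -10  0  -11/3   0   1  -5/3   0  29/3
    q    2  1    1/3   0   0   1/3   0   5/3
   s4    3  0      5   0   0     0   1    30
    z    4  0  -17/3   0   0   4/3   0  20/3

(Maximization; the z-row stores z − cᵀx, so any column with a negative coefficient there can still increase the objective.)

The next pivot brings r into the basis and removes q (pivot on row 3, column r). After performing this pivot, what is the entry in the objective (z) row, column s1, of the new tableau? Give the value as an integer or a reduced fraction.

0

Pivot element is row 3, column r: 1/3.
Normalize row 3: new (row 3, s1) = 0/(1/3) = 0.
z-row ← z-row − (-17/3)·(new row 3): 0 − (-17/3)·0 = 0.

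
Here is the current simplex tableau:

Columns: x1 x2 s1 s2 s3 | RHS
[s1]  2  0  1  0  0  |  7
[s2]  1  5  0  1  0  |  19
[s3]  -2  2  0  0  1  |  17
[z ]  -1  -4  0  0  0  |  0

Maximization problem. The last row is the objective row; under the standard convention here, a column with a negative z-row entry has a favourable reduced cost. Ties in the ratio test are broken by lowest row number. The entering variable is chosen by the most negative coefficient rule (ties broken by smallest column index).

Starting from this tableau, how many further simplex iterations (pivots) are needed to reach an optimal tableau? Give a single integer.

pivot: x2 in, s2 out → z = 76/5
pivot: x1 in, s1 out → z = 159/10
No improving column remains; optimal.

2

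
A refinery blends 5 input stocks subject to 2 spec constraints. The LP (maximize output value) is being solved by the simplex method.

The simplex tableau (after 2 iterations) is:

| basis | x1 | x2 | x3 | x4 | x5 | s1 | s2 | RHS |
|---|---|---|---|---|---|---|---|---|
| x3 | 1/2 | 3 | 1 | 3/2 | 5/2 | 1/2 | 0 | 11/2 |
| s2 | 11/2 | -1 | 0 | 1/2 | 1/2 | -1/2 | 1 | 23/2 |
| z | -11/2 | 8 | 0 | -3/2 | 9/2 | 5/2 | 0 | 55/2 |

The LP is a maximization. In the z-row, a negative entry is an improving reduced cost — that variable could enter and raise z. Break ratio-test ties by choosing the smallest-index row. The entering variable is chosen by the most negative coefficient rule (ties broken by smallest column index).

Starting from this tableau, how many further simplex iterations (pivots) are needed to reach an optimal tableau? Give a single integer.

2

pivot: x1 in, s2 out → z = 39
pivot: x4 in, x3 out → z = 673/16
No improving column remains; optimal.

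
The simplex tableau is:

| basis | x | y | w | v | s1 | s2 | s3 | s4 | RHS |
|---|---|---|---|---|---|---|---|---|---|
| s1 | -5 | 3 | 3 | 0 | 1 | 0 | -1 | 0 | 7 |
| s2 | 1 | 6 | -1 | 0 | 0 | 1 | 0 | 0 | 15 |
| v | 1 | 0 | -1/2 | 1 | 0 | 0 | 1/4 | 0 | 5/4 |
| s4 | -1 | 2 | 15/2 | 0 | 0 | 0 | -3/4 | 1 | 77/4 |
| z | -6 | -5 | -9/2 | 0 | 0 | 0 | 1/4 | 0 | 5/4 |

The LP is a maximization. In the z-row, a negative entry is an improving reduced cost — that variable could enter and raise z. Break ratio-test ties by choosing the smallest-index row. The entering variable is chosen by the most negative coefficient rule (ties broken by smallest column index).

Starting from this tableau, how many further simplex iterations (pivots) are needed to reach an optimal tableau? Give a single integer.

3

pivot: x in, v out → z = 35/4
pivot: w in, s4 out → z = 215/7
pivot: y in, s2 out → z = 1625/43
No improving column remains; optimal.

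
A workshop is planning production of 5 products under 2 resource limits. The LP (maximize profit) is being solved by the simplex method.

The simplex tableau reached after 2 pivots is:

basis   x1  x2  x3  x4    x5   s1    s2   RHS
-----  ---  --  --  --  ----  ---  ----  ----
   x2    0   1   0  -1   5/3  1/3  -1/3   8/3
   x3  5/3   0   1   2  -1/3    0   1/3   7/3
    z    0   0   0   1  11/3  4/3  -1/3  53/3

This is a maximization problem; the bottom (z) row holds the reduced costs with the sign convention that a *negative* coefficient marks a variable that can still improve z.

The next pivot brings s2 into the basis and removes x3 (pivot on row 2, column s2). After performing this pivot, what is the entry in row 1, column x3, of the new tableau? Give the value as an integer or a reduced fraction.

1

Pivot element is row 2, column s2: 1/3.
Normalize row 2: new (row 2, x3) = 1/(1/3) = 3.
row 1 ← row 1 − (-1/3)·(new row 2): 0 − (-1/3)·3 = 1.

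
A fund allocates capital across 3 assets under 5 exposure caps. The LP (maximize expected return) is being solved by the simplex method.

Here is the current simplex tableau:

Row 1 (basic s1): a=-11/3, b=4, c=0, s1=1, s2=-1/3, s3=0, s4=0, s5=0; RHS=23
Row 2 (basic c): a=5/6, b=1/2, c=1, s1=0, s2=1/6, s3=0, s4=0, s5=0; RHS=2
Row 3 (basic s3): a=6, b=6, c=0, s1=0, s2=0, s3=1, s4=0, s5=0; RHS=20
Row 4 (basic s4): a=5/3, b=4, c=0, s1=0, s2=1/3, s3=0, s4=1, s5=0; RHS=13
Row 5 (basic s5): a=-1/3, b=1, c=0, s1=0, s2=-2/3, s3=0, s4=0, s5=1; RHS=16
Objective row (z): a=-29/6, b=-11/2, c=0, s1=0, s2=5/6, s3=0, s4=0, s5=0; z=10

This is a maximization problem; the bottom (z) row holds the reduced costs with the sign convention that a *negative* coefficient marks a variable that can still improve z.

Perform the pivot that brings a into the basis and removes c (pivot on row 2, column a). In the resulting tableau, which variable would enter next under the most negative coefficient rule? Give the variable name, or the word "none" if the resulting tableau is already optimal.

Pivot element 5/6. New z-row = old z-row − (-29/6)·(row 2/(5/6)).
Updated z-row coefficients: a: 0, b: -13/5, c: 29/5, s1: 0, s2: 9/5, s3: 0, s4: 0, s5: 0.
The most negative is -13/5 in column b, so b would enter next.

b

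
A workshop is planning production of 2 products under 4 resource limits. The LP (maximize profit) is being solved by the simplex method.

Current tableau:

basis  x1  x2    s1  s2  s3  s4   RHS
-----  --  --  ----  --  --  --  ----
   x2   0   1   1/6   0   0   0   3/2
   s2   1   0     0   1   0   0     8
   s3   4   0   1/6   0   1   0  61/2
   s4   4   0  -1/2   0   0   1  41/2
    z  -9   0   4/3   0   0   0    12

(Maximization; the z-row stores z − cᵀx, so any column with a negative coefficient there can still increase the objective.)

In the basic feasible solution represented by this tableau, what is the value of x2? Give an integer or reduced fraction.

3/2

x2 is basic (row 1); its value is the RHS of that row: 3/2.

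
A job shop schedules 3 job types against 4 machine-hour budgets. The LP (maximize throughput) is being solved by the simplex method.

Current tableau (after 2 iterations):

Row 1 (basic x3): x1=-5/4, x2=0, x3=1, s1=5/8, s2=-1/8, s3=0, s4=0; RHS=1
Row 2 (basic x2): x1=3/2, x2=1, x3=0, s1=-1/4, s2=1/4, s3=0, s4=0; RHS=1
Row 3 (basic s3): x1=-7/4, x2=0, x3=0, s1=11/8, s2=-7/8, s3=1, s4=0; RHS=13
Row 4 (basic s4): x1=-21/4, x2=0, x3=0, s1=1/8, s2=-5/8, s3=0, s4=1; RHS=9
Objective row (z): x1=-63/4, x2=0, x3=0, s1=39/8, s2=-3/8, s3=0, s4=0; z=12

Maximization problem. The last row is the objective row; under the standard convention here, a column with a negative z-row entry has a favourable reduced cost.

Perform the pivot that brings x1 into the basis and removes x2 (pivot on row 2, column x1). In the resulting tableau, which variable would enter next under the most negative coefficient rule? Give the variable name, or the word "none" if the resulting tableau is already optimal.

none

Pivot element 3/2. New z-row = old z-row − (-63/4)·(row 2/(3/2)).
Updated z-row coefficients: x1: 0, x2: 21/2, x3: 0, s1: 9/4, s2: 9/4, s3: 0, s4: 0.
No coefficient is strictly negative; the tableau after this pivot is optimal.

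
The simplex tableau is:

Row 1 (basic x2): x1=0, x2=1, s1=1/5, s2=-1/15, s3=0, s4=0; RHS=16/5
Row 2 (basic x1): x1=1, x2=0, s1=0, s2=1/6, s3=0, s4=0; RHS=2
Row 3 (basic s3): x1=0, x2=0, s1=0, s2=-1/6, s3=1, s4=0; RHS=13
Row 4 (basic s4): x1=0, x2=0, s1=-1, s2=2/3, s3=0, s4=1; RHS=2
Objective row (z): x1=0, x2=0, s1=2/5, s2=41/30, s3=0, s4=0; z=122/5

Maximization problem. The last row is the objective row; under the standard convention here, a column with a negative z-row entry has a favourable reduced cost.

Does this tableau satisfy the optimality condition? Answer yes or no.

yes

No objective-row coefficient is strictly negative, so no entering variable exists; the tableau is optimal.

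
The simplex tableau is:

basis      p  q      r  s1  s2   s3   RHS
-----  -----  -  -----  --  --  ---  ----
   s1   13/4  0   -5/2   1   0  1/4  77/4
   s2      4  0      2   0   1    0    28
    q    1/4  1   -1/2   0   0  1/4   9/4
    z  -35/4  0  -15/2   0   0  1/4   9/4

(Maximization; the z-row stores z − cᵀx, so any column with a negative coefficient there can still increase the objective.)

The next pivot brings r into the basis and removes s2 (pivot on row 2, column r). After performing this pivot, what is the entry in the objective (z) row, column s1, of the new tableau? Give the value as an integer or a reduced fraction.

0

Pivot element is row 2, column r: 2.
Normalize row 2: new (row 2, s1) = 0/2 = 0.
z-row ← z-row − (-15/2)·(new row 2): 0 − (-15/2)·0 = 0.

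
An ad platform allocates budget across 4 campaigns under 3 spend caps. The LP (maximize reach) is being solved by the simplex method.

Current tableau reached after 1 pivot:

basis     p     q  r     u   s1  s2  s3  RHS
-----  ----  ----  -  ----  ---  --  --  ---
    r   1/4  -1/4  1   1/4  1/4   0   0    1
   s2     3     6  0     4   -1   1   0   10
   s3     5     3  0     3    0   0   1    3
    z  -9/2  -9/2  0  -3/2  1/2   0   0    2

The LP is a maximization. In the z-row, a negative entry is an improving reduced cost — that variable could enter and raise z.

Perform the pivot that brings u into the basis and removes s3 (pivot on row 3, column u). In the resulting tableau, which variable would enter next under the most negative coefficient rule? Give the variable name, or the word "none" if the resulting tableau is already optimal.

Pivot element 3. New z-row = old z-row − (-3/2)·(row 3/3).
Updated z-row coefficients: p: -2, q: -3, r: 0, u: 0, s1: 1/2, s2: 0, s3: 1/2.
The most negative is -3 in column q, so q would enter next.

q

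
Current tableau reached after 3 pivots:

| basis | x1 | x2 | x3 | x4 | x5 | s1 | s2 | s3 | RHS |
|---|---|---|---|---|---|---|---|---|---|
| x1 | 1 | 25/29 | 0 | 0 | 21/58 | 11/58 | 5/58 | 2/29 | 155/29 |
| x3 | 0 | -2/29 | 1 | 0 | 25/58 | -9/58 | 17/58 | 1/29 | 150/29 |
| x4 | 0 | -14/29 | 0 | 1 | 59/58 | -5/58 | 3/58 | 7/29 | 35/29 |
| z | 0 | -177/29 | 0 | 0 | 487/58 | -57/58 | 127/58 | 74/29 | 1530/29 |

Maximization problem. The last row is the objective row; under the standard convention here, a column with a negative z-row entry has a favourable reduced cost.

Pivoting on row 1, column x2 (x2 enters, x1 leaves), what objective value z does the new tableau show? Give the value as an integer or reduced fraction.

Minimum ratio for x2: (155/29)/(25/29) = 31/5.
z changes by −(z-row coeff of x2)·ratio = −(-177/29)·(31/5) = 5487/145.
New z = 1530/29 + (5487/145) = 453/5.

453/5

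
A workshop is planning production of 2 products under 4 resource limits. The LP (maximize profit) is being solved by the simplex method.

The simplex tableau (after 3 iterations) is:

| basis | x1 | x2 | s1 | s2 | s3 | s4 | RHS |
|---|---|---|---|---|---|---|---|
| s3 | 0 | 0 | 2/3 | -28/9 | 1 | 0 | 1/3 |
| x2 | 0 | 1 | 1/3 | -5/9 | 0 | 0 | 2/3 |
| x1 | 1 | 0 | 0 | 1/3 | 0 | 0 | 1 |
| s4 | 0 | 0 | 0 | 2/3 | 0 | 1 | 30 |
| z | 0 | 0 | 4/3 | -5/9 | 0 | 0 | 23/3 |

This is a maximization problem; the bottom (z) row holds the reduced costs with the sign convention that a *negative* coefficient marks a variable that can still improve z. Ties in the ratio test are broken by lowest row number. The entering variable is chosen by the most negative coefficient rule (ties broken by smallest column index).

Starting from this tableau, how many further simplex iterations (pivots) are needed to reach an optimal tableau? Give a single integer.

1

pivot: s2 in, x1 out → z = 28/3
No improving column remains; optimal.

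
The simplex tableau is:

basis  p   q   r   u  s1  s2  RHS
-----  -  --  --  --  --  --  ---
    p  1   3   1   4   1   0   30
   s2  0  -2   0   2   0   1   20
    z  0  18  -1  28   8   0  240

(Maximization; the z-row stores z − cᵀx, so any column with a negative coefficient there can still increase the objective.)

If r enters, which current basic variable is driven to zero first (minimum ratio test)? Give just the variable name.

Ratios: row 1 (p): 30/1 = 30; row 2 (s2): entry 0 ≤ 0, skip.
Minimum ratio 30 is in the p row, so p leaves.

p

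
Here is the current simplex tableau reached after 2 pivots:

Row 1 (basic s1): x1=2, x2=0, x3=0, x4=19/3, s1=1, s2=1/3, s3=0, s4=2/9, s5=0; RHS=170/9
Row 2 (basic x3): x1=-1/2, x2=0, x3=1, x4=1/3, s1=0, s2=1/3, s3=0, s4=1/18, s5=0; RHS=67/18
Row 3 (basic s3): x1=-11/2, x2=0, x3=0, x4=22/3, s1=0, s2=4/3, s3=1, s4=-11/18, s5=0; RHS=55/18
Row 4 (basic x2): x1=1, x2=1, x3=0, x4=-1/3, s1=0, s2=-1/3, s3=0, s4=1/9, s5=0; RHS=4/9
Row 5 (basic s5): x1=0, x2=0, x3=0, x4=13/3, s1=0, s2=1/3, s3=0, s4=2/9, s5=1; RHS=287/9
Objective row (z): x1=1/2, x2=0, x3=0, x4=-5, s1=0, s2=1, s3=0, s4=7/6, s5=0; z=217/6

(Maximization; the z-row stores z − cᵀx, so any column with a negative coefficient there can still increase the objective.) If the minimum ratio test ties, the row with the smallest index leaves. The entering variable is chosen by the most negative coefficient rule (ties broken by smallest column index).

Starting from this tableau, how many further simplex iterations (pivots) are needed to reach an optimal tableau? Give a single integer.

2

pivot: x4 in, s3 out → z = 153/4
pivot: x1 in, x2 out → z = 367/9
No improving column remains; optimal.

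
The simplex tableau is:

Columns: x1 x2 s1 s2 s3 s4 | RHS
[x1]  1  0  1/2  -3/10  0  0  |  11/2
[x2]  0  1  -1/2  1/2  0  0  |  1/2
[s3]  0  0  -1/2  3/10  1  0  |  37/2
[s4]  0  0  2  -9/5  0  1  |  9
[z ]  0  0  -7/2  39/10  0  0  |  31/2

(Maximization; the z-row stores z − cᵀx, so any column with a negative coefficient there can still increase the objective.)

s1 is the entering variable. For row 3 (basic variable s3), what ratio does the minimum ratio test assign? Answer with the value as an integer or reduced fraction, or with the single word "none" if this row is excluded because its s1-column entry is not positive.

none

The s1 entry in row 3 is -1/2 ≤ 0, so this row gives no ratio.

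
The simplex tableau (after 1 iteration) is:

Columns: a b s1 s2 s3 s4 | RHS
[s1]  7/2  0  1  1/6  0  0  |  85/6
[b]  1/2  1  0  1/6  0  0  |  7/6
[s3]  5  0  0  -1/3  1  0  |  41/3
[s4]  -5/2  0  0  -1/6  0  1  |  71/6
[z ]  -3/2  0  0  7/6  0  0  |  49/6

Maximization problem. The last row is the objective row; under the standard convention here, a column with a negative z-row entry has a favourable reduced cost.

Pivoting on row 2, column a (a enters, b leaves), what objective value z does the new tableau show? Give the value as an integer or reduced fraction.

Minimum ratio for a: (7/6)/(1/2) = 7/3.
z changes by −(z-row coeff of a)·ratio = −(-3/2)·(7/3) = 7/2.
New z = 49/6 + (7/2) = 35/3.

35/3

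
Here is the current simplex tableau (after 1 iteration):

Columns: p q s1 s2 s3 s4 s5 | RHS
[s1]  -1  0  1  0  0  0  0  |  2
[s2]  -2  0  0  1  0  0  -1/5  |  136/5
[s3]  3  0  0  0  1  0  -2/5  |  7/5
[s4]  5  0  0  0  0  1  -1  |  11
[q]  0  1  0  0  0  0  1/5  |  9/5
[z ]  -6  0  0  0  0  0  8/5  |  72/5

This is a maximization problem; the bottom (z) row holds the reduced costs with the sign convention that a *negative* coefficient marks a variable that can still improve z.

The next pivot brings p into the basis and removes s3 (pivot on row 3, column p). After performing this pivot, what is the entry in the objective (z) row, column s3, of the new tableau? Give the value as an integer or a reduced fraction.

2

Pivot element is row 3, column p: 3.
Normalize row 3: new (row 3, s3) = 1/3 = 1/3.
z-row ← z-row − (-6)·(new row 3): 0 − (-6)·(1/3) = 2.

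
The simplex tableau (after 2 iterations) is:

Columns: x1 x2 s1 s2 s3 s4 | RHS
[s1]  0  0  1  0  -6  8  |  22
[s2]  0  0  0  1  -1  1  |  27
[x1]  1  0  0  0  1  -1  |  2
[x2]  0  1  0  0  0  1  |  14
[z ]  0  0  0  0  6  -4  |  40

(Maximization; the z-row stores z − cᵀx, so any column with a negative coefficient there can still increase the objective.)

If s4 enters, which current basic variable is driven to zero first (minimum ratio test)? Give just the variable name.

Ratios: row 1 (s1): 22/8 = 11/4; row 2 (s2): 27/1 = 27; row 3 (x1): entry -1 ≤ 0, skip; row 4 (x2): 14/1 = 14.
Minimum ratio 11/4 is in the s1 row, so s1 leaves.

s1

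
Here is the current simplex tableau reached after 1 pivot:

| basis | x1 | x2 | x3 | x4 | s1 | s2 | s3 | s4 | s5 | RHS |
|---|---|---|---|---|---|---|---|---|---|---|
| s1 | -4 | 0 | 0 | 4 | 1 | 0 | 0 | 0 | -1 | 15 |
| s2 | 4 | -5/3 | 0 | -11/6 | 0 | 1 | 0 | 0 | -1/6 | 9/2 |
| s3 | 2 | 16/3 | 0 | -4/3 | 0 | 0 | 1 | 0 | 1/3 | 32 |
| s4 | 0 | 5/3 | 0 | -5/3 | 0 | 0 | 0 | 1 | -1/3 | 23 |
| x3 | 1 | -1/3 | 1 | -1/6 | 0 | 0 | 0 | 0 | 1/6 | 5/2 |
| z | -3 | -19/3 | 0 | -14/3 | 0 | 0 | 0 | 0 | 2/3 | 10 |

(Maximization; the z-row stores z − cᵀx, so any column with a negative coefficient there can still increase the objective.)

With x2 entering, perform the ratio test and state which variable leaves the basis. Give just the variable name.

Ratios: row 1 (s1): entry 0 ≤ 0, skip; row 2 (s2): entry -5/3 ≤ 0, skip; row 3 (s3): 32/(16/3) = 6; row 4 (s4): 23/(5/3) = 69/5; row 5 (x3): entry -1/3 ≤ 0, skip.
Minimum ratio 6 is in the s3 row, so s3 leaves.

s3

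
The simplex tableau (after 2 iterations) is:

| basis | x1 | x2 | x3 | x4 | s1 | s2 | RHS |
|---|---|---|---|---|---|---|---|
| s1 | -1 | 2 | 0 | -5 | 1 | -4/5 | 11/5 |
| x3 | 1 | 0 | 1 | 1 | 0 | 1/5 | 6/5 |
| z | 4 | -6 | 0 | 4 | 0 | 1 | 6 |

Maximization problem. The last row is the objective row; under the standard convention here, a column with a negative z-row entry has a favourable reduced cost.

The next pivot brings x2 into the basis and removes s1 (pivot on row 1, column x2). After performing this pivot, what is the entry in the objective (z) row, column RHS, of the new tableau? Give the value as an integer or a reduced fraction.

Pivot element is row 1, column x2: 2.
Normalize row 1: new (row 1, RHS) = (11/5)/2 = 11/10.
z-row ← z-row − (-6)·(new row 1): 6 − (-6)·(11/10) = 63/5.

63/5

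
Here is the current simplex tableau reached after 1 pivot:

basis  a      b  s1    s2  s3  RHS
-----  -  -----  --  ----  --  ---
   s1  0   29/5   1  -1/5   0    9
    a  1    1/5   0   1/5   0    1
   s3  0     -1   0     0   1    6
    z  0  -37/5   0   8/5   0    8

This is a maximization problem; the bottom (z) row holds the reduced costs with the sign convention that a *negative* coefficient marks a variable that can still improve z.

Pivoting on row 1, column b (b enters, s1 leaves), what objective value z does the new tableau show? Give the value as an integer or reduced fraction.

Minimum ratio for b: 9/(29/5) = 45/29.
z changes by −(z-row coeff of b)·ratio = −(-37/5)·(45/29) = 333/29.
New z = 8 + (333/29) = 565/29.

565/29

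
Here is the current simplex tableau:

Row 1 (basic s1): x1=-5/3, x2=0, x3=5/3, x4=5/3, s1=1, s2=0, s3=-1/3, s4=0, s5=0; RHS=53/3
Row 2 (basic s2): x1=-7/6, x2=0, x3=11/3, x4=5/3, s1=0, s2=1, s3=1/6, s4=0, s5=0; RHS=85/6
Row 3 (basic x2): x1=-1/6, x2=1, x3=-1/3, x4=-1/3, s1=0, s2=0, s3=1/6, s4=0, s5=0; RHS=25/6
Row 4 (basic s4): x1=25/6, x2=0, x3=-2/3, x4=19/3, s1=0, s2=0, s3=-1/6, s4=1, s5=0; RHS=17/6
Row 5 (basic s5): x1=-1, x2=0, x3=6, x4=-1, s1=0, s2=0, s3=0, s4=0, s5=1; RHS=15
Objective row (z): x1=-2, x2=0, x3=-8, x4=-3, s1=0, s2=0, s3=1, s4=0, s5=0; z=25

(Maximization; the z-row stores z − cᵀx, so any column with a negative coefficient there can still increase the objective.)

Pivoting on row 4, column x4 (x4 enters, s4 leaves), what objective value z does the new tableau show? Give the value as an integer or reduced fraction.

Minimum ratio for x4: (17/6)/(19/3) = 17/38.
z changes by −(z-row coeff of x4)·ratio = −(-3)·(17/38) = 51/38.
New z = 25 + (51/38) = 1001/38.

1001/38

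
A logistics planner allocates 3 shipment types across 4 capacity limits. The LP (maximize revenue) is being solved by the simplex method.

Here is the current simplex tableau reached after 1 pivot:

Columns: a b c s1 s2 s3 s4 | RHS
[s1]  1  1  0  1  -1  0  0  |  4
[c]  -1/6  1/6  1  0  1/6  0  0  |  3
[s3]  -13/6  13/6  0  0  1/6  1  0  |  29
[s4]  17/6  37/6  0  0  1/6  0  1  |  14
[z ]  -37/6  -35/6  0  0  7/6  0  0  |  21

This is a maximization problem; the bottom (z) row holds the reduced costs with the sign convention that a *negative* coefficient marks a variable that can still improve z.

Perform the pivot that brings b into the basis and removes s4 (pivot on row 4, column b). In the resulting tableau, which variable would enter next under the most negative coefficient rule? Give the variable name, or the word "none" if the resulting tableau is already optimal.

Pivot element 37/6. New z-row = old z-row − (-35/6)·(row 4/(37/6)).
Updated z-row coefficients: a: -129/37, b: 0, c: 0, s1: 0, s2: 49/37, s3: 0, s4: 35/37.
The most negative is -129/37 in column a, so a would enter next.

a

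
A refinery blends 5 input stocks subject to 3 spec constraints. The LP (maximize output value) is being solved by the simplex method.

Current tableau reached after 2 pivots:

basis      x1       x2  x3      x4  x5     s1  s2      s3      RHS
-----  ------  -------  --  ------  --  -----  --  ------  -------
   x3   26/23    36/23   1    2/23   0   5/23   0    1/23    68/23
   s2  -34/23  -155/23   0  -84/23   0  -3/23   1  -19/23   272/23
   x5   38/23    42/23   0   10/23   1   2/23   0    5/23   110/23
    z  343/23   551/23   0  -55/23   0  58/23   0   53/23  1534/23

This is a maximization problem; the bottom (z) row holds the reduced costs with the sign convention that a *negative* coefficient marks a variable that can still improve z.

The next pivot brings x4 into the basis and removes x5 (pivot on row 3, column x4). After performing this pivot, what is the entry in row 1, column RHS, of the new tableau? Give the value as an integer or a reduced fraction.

2

Pivot element is row 3, column x4: 10/23.
Normalize row 3: new (row 3, RHS) = (110/23)/(10/23) = 11.
row 1 ← row 1 − (2/23)·(new row 3): 68/23 − (2/23)·11 = 2.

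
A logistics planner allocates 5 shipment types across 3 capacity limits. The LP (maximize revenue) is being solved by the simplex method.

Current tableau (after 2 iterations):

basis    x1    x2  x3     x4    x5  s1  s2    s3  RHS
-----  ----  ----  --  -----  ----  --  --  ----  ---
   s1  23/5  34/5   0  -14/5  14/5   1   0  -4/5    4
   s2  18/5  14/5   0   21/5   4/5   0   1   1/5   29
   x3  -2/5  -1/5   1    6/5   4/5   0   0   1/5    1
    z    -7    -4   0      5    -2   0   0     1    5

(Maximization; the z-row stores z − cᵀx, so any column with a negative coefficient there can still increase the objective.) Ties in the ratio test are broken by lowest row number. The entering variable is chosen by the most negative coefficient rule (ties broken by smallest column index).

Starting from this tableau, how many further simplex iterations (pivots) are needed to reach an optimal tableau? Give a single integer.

pivot: x1 in, s1 out → z = 255/23
pivot: s3 in, x3 out → z = 40/3
No improving column remains; optimal.

2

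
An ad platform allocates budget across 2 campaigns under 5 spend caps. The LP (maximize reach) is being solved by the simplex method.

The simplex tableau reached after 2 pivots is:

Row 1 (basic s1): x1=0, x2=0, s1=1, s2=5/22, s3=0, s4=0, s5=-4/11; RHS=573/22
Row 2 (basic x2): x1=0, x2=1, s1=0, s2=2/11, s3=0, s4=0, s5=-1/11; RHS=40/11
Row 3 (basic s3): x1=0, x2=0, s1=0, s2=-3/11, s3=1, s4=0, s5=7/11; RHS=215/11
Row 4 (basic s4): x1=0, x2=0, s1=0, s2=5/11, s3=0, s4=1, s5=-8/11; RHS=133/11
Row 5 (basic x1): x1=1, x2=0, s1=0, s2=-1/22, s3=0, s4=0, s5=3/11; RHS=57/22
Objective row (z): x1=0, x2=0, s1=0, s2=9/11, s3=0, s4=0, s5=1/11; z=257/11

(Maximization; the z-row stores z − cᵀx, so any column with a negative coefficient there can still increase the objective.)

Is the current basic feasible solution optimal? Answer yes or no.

yes

No objective-row coefficient is strictly negative, so no entering variable exists; the tableau is optimal.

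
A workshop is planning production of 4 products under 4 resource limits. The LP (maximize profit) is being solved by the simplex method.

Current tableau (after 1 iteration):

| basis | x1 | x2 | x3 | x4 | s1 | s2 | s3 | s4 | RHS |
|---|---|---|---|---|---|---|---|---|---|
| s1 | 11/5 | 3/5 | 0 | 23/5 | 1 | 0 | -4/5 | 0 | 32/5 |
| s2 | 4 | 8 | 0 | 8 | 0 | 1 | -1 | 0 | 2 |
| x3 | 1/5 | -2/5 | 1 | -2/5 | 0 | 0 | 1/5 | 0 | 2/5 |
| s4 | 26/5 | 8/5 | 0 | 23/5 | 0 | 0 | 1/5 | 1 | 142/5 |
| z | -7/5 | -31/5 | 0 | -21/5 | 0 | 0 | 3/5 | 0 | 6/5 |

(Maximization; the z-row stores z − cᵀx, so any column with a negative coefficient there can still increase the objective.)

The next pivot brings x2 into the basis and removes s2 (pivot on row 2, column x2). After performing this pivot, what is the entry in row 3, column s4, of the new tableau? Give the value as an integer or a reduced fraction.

0

Pivot element is row 2, column x2: 8.
Normalize row 2: new (row 2, s4) = 0/8 = 0.
row 3 ← row 3 − (-2/5)·(new row 2): 0 − (-2/5)·0 = 0.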